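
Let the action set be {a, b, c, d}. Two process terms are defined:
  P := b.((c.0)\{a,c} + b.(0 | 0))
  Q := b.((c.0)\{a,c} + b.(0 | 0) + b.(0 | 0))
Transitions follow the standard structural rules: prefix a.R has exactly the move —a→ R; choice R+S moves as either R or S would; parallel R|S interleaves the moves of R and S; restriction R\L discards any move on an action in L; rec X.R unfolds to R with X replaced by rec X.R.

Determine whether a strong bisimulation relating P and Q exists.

YES

P's transition system — 3 states:
  p0 = b.((c.0)\{a,c} + b.(0 | 0)) has moves —b→ p1
  p1 = (c.0)\{a,c} + b.(0 | 0) has moves —b→ p2
  p2 = 0 | 0 has moves deadlocked
Q's transition system — 3 states:
  q0 = b.((c.0)\{a,c} + b.(0 | 0) + b.(0 | 0)) has moves —b→ q1
  q1 = (c.0)\{a,c} + b.(0 | 0) + b.(0 | 0) has moves —b→ q2
  q2 = 0 | 0 has moves deadlocked
Coarsest stable partition (strong bisimilarity classes):
  B0 = {p0, q0}
  B1 = {p1, q1}
  B2 = {p2, q2}
p0 ∈ B0, q0 ∈ B0 → same block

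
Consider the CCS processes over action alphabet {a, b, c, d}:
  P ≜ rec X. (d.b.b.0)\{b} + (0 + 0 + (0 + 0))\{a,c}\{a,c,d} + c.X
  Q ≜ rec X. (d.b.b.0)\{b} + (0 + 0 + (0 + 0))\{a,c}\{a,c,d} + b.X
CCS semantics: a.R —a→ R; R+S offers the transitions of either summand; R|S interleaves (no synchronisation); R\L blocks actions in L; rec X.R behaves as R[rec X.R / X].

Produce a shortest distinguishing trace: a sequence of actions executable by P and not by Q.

LTS(P): 2 reachable states
  m0 = rec X. (d.b.b.0)\{b} + (0 + 0 + (0 + 0))\{a,c}\{a,c,d} + c.X has moves --c--▸ m0, --d--▸ m1
  m1 = (b.b.0)\{b} has moves ∅
LTS(Q): 2 reachable states
  n0 = rec X. (d.b.b.0)\{b} + (0 + 0 + (0 + 0))\{a,c}\{a,c,d} + b.X has moves --b--▸ n0, --d--▸ n1
  n1 = (b.b.0)\{b} has moves ∅
Trace ⟨c⟩ through P, begin at {m0}:
  step 1 (c): {m0}
  P completes σ.
Trace ⟨c⟩ through Q, begin at {n0}:
  step 1 (c): no successor for Q

c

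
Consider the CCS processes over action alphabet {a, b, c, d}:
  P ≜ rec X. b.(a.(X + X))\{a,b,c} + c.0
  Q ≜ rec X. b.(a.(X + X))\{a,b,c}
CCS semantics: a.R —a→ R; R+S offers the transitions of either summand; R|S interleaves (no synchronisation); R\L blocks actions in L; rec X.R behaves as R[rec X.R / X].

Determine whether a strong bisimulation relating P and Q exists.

Reachable graph of P (3 states):
  p0 = rec X. b.(a.(X + X))\{a,b,c} + c.0 → =b=> p1, =c=> p2
  p1 = (a.((rec X. b.(a.(X + X))\{a,b,c} + c.0) + (rec X. b.(a.(X + X))\{a,b,c} + c.0)))\{a,b,c} → deadlocked
  p2 = 0 → deadlocked
Reachable graph of Q (2 states):
  q0 = rec X. b.(a.(X + X))\{a,b,c} → =b=> q1
  q1 = (a.((rec X. b.(a.(X + X))\{a,b,c}) + (rec X. b.(a.(X + X))\{a,b,c})))\{a,b,c} → deadlocked
Partition-refinement fixed point:
  B0 = {p0}
  B1 = {p1, p2, q1}
  B2 = {q0}
p0 ∈ B0, q0 ∈ B2 → different blocks

not bisimilar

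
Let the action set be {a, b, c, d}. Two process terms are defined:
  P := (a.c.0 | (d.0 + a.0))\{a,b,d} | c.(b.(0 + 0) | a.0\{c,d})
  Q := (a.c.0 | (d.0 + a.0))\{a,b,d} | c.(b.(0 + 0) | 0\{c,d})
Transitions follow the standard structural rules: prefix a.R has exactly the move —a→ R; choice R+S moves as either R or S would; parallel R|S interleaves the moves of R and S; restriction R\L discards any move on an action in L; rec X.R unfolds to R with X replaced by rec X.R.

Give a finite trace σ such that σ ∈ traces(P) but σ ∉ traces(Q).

ca

Reachable graph of P (5 states):
  u0 = (a.c.0 | (d.0 + a.0))\{a,b,d} | c.(b.(0 + 0) | a.0\{c,d}) → —c→ u1
  u1 = (a.c.0 | (d.0 + a.0))\{a,b,d} | (b.(0 + 0) | a.0\{c,d}) → —a→ u2, —b→ u3
  u2 = (a.c.0 | (d.0 + a.0))\{a,b,d} | (b.(0 + 0) | 0\{c,d}) → —b→ u4
  u3 = (a.c.0 | (d.0 + a.0))\{a,b,d} | ((0 + 0) | a.0\{c,d}) → —a→ u4
  u4 = (a.c.0 | (d.0 + a.0))\{a,b,d} | ((0 + 0) | 0\{c,d}) → (no moves)
Reachable graph of Q (3 states):
  v0 = (a.c.0 | (d.0 + a.0))\{a,b,d} | c.(b.(0 + 0) | 0\{c,d}) → —c→ v1
  v1 = (a.c.0 | (d.0 + a.0))\{a,b,d} | (b.(0 + 0) | 0\{c,d}) → —b→ v2
  v2 = (a.c.0 | (d.0 + a.0))\{a,b,d} | ((0 + 0) | 0\{c,d}) → (no moves)
Executing ca from P (initial set {u0}):
  after c @ step 1: {u1}
  after a @ step 2: {u2}
  — P admits the full trace.
Executing ca from Q (initial set {v0}):
  after c @ step 1: {v1}
  after a @ step 2: ∅ (Q stuck)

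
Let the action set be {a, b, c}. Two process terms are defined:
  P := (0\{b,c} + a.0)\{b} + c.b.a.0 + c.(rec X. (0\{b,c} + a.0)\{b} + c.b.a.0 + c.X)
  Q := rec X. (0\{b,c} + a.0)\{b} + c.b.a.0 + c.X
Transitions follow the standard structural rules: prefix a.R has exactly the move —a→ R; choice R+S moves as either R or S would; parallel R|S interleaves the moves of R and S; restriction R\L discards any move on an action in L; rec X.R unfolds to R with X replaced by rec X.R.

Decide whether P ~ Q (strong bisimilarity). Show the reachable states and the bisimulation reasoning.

bisimilar

Reachable graph of P (6 states):
  p0 = (0\{b,c} + a.0)\{b} + c.b.a.0 + c.(rec X. (0\{b,c} + a.0)\{b} + c.b.a.0 + c.X) has moves ··a··> p1, ··c··> p2, ··c··> p3
  p1 = 0\{b} has moves ∅
  p2 = b.a.0 has moves ··b··> p4
  p3 = rec X. (0\{b,c} + a.0)\{b} + c.b.a.0 + c.X has moves ··a··> p1, ··c··> p2, ··c··> p3
  p4 = a.0 has moves ··a··> p5
  p5 = 0 has moves ∅
Reachable graph of Q (5 states):
  q0 = rec X. (0\{b,c} + a.0)\{b} + c.b.a.0 + c.X has moves ··a··> q1, ··c··> q0, ··c··> q2
  q1 = 0\{b} has moves ∅
  q2 = b.a.0 has moves ··b··> q3
  q3 = a.0 has moves ··a··> q4
  q4 = 0 has moves ∅
Partition-refinement fixed point:
  B0 = {p0, p3, q0}
  B1 = {p1, p5, q1, q4}
  B2 = {p2, q2}
  B3 = {p4, q3}
p0 ∈ B0, q0 ∈ B0 → same block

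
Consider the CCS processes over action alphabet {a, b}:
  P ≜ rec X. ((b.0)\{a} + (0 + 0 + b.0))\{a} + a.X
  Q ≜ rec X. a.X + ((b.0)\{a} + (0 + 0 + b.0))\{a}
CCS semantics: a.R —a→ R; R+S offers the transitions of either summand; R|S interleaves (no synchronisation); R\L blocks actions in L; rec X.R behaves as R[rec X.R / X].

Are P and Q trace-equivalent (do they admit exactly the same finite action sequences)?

LTS(P): 3 reachable states
  p0 = rec X. ((b.0)\{a} + (0 + 0 + b.0))\{a} + a.X :: ··a··> p0, ··b··> p1, ··b··> p2
  p1 = 0\{a} :: ∅
  p2 = 0\{a}\{a} :: ∅
LTS(Q): 3 reachable states
  q0 = rec X. a.X + ((b.0)\{a} + (0 + 0 + b.0))\{a} :: ··a··> q0, ··b··> q1, ··b··> q2
  q1 = 0\{a} :: ∅
  q2 = 0\{a}\{a} :: ∅
Bisimilarity quotient blocks:
  B0 = {p0, q0}
  B1 = {p1, p2, q1, q2}
p0 ∈ B0, q0 ∈ B0 → same block
Bisimilar ⇒ trace-equivalent.

traces(P) = traces(Q)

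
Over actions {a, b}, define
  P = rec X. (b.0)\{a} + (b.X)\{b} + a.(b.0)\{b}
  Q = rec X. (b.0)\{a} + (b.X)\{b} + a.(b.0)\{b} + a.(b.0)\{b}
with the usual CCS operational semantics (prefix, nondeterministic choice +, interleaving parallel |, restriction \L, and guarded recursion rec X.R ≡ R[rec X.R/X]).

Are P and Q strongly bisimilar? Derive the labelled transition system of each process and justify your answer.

Reachable graph of P (3 states):
  s0 = rec X. (b.0)\{a} + (b.X)\{b} + a.(b.0)\{b} ⊢ —a→ s1, —b→ s2
  s1 = (b.0)\{b} ⊢ ∅
  s2 = 0\{a} ⊢ ∅
Reachable graph of Q (3 states):
  t0 = rec X. (b.0)\{a} + (b.X)\{b} + a.(b.0)\{b} + a.(b.0)\{b} ⊢ —a→ t1, —b→ t2
  t1 = (b.0)\{b} ⊢ ∅
  t2 = 0\{a} ⊢ ∅
Partition-refinement fixed point:
  B0 = {s0, t0}
  B1 = {s1, s2, t1, t2}
s0 ∈ B0, t0 ∈ B0 → same block

bisimilar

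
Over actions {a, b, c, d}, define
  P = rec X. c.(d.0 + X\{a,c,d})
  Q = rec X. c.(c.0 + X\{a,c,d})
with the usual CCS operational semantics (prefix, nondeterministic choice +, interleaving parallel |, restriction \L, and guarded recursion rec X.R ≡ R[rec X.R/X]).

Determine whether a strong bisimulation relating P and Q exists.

NO

Reachable graph of P (3 states):
  u0 = rec X. c.(d.0 + X\{a,c,d}) ⊢ --c--▸ u1
  u1 = d.0 + (rec X. c.(d.0 + X\{a,c,d}))\{a,c,d} ⊢ --d--▸ u2
  u2 = 0 ⊢ ∅
Reachable graph of Q (3 states):
  v0 = rec X. c.(c.0 + X\{a,c,d}) ⊢ --c--▸ v1
  v1 = c.0 + (rec X. c.(c.0 + X\{a,c,d}))\{a,c,d} ⊢ --c--▸ v2
  v2 = 0 ⊢ ∅
Partition-refinement fixed point:
  B0 = {u0}
  B1 = {u1}
  B2 = {u2, v2}
  B3 = {v0}
  B4 = {v1}
u0 ∈ B0, v0 ∈ B3 → different blocks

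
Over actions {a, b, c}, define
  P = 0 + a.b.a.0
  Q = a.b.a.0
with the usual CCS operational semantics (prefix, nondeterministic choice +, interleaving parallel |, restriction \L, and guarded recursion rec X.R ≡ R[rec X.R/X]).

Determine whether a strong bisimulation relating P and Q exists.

LTS(P): 4 reachable states
  u0 = 0 + a.b.a.0 :: ··a··> u1
  u1 = b.a.0 :: ··b··> u2
  u2 = a.0 :: ··a··> u3
  u3 = 0 :: deadlocked
LTS(Q): 4 reachable states
  v0 = a.b.a.0 :: ··a··> v1
  v1 = b.a.0 :: ··b··> v2
  v2 = a.0 :: ··a··> v3
  v3 = 0 :: deadlocked
Partition-refinement fixed point:
  B0 = {u0, v0}
  B1 = {u1, v1}
  B2 = {u2, v2}
  B3 = {u3, v3}
u0 ∈ B0, v0 ∈ B0 → same block

bisimilar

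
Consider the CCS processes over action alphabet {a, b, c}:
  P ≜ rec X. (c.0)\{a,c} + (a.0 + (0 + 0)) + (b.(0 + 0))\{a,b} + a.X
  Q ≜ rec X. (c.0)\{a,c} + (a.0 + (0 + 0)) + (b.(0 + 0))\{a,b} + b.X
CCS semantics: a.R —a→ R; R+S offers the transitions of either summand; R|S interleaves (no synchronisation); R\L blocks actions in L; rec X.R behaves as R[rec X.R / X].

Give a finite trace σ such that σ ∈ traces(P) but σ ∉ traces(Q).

LTS(P): 2 reachable states
  s0 = rec X. (c.0)\{a,c} + (a.0 + (0 + 0)) + (b.(0 + 0))\{a,b} + a.X :: --a--▸ s0, --a--▸ s1
  s1 = 0 :: (no moves)
LTS(Q): 2 reachable states
  t0 = rec X. (c.0)\{a,c} + (a.0 + (0 + 0)) + (b.(0 + 0))\{a,b} + b.X :: --a--▸ t1, --b--▸ t0
  t1 = 0 :: (no moves)
Executing aa from P (initial set {s0}):
  after a @ step 1: {s0, s1}
  after a @ step 2: {s0, s1}
  ✓ P
Executing aa from Q (initial set {t0}):
  after a @ step 1: {t1}
  after a @ step 2: no successor for Q

aa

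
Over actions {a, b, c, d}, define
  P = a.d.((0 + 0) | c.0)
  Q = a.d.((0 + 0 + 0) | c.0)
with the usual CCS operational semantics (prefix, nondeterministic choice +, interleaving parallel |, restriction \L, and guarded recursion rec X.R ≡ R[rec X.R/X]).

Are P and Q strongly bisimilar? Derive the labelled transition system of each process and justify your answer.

P's transition system — 4 states:
  u0 = a.d.((0 + 0) | c.0) :: -a-> u1
  u1 = d.((0 + 0) | c.0) :: -d-> u2
  u2 = (0 + 0) | c.0 :: -c-> u3
  u3 = (0 + 0) | 0 :: stopped
Q's transition system — 4 states:
  v0 = a.d.((0 + 0 + 0) | c.0) :: -a-> v1
  v1 = d.((0 + 0 + 0) | c.0) :: -d-> v2
  v2 = (0 + 0 + 0) | c.0 :: -c-> v3
  v3 = (0 + 0 + 0) | 0 :: stopped
Coarsest stable partition (strong bisimilarity classes):
  B0 = {u0, v0}
  B1 = {u1, v1}
  B2 = {u2, v2}
  B3 = {u3, v3}
u0 ∈ B0, v0 ∈ B0 → same block

bisimilar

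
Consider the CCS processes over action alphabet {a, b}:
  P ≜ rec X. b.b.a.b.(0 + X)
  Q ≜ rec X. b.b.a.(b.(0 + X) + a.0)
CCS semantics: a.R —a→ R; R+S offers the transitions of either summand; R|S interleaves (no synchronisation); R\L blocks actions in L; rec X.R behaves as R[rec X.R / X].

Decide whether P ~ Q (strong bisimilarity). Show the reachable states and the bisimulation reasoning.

LTS(P): 5 reachable states
  u0 = rec X. b.b.a.b.(0 + X) | =b=> u1
  u1 = b.a.b.(0 + (rec X. b.b.a.b.(0 + X))) | =b=> u2
  u2 = a.b.(0 + (rec X. b.b.a.b.(0 + X))) | =a=> u3
  u3 = b.(0 + (rec X. b.b.a.b.(0 + X))) | =b=> u4
  u4 = 0 + (rec X. b.b.a.b.(0 + X)) | =b=> u1
LTS(Q): 6 reachable states
  v0 = rec X. b.b.a.(b.(0 + X) + a.0) | =b=> v1
  v1 = b.a.(b.(0 + (rec X. b.b.a.(b.(0 + X) + a.0))) + a.0) | =b=> v2
  v2 = a.(b.(0 + (rec X. b.b.a.(b.(0 + X) + a.0))) + a.0) | =a=> v3
  v3 = b.(0 + (rec X. b.b.a.(b.(0 + X) + a.0))) + a.0 | =a=> v4, =b=> v5
  v4 = 0 | (no moves)
  v5 = 0 + (rec X. b.b.a.(b.(0 + X) + a.0)) | =b=> v1
Bisimilarity quotient blocks:
  B0 = {u0, u4}
  B1 = {u1}
  B2 = {u2}
  B3 = {u3}
  B4 = {v0, v5}
  B5 = {v1}
  B6 = {v2}
  B7 = {v3}
  B8 = {v4}
u0 ∈ B0, v0 ∈ B4 → different blocks

NO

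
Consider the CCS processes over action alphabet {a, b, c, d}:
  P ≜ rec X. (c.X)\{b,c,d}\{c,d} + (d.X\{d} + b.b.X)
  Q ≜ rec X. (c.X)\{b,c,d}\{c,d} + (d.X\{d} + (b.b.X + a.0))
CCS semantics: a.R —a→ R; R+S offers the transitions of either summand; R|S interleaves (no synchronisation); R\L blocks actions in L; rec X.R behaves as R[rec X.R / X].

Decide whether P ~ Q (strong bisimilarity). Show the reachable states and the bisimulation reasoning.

not bisimilar

Reachable graph of P (4 states):
  u0 = rec X. (c.X)\{b,c,d}\{c,d} + (d.X\{d} + b.b.X) has moves -b-> u1, -d-> u2
  u1 = b.(rec X. (c.X)\{b,c,d}\{c,d} + (d.X\{d} + b.b.X)) has moves -b-> u0
  u2 = (rec X. (c.X)\{b,c,d}\{c,d} + (d.X\{d} + b.b.X))\{d} has moves -b-> u3
  u3 = (b.(rec X. (c.X)\{b,c,d}\{c,d} + (d.X\{d} + b.b.X)))\{d} has moves -b-> u2
Reachable graph of Q (6 states):
  v0 = rec X. (c.X)\{b,c,d}\{c,d} + (d.X\{d} + (b.b.X + a.0)) has moves -a-> v1, -b-> v2, -d-> v3
  v1 = 0 has moves stopped
  v2 = b.(rec X. (c.X)\{b,c,d}\{c,d} + (d.X\{d} + (b.b.X + a.0))) has moves -b-> v0
  v3 = (rec X. (c.X)\{b,c,d}\{c,d} + (d.X\{d} + (b.b.X + a.0)))\{d} has moves -a-> v4, -b-> v5
  v4 = 0\{d} has moves stopped
  v5 = (b.(rec X. (c.X)\{b,c,d}\{c,d} + (d.X\{d} + (b.b.X + a.0))))\{d} has moves -b-> v3
Partition-refinement fixed point:
  B0 = {u0}
  B1 = {u2, u3}
  B2 = {u1}
  B3 = {v0}
  B4 = {v1, v4}
  B5 = {v3}
  B6 = {v5}
  B7 = {v2}
u0 ∈ B0, v0 ∈ B3 → different blocks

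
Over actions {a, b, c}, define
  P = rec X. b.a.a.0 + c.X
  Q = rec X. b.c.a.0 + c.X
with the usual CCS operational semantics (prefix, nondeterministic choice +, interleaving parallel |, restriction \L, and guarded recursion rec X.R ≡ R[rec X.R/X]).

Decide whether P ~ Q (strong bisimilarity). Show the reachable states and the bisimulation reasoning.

NO

LTS(P): 4 reachable states
  p0 = rec X. b.a.a.0 + c.X | —b→ p1, —c→ p0
  p1 = a.a.0 | —a→ p2
  p2 = a.0 | —a→ p3
  p3 = 0 | (no moves)
LTS(Q): 4 reachable states
  q0 = rec X. b.c.a.0 + c.X | —b→ q1, —c→ q0
  q1 = c.a.0 | —c→ q2
  q2 = a.0 | —a→ q3
  q3 = 0 | (no moves)
Coarsest stable partition (strong bisimilarity classes):
  B0 = {p0}
  B1 = {p1}
  B2 = {p2, q2}
  B3 = {p3, q3}
  B4 = {q0}
  B5 = {q1}
p0 ∈ B0, q0 ∈ B4 → different blocks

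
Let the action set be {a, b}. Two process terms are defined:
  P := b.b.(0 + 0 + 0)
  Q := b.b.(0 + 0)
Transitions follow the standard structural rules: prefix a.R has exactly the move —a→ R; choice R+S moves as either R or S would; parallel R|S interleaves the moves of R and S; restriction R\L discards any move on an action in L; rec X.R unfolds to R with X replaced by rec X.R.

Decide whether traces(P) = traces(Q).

Reachable graph of P (3 states):
  p0 = b.b.(0 + 0 + 0) → -b-> p1
  p1 = b.(0 + 0 + 0) → -b-> p2
  p2 = 0 + 0 + 0 → deadlocked
Reachable graph of Q (3 states):
  q0 = b.b.(0 + 0) → -b-> q1
  q1 = b.(0 + 0) → -b-> q2
  q2 = 0 + 0 → deadlocked
Coarsest stable partition (strong bisimilarity classes):
  B0 = {p0, q0}
  B1 = {p1, q1}
  B2 = {p2, q2}
p0 ∈ B0, q0 ∈ B0 → same block
Bisimilar ⇒ trace-equivalent.

YES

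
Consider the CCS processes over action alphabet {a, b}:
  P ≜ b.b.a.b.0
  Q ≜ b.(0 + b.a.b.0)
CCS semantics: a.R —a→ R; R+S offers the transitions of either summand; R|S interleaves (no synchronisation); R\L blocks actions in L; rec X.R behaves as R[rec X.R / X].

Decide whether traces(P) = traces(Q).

LTS(P): 5 reachable states
  s0 = b.b.a.b.0 ⊢ -b-> s1
  s1 = b.a.b.0 ⊢ -b-> s2
  s2 = a.b.0 ⊢ -a-> s3
  s3 = b.0 ⊢ -b-> s4
  s4 = 0 ⊢ (no moves)
LTS(Q): 5 reachable states
  t0 = b.(0 + b.a.b.0) ⊢ -b-> t1
  t1 = 0 + b.a.b.0 ⊢ -b-> t2
  t2 = a.b.0 ⊢ -a-> t3
  t3 = b.0 ⊢ -b-> t4
  t4 = 0 ⊢ (no moves)
Partition-refinement fixed point:
  B0 = {s0, t0}
  B1 = {s1, t1}
  B2 = {s2, t2}
  B3 = {s3, t3}
  B4 = {s4, t4}
s0 ∈ B0, t0 ∈ B0 → same block
Bisimilar ⇒ trace-equivalent.

traces(P) = traces(Q)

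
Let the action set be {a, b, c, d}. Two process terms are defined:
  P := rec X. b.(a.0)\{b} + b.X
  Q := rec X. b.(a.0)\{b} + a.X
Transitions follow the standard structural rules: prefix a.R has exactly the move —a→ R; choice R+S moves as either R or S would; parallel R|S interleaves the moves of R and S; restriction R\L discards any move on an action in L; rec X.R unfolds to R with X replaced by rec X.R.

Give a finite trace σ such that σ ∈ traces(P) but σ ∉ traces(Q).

bb

LTS(P): 3 reachable states
  u0 = rec X. b.(a.0)\{b} + b.X :: -b-> u0, -b-> u1
  u1 = (a.0)\{b} :: -a-> u2
  u2 = 0\{b} :: (no moves)
LTS(Q): 3 reachable states
  v0 = rec X. b.(a.0)\{b} + a.X :: -a-> v0, -b-> v1
  v1 = (a.0)\{b} :: -a-> v2
  v2 = 0\{b} :: (no moves)
Run σ = ⟨bb⟩ on P: start {u0}
  step 1 (b): {u0, u1}
  step 2 (b): {u0, u1}
  — P admits the full trace.
Run σ = ⟨bb⟩ on Q: start {v0}
  step 1 (b): {v1}
  step 2 (b): no successor for Q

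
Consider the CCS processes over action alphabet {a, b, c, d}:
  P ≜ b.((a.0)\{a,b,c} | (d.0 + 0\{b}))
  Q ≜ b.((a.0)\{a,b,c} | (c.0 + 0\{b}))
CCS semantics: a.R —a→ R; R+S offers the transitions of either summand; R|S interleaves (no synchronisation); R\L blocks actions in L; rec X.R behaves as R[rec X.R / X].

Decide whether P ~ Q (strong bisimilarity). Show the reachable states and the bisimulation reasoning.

not bisimilar

Reachable graph of P (3 states):
  s0 = b.((a.0)\{a,b,c} | (d.0 + 0\{b})) has moves =b=> s1
  s1 = (a.0)\{a,b,c} | (d.0 + 0\{b}) has moves =d=> s2
  s2 = (a.0)\{a,b,c} | 0 has moves ∅
Reachable graph of Q (3 states):
  t0 = b.((a.0)\{a,b,c} | (c.0 + 0\{b})) has moves =b=> t1
  t1 = (a.0)\{a,b,c} | (c.0 + 0\{b}) has moves =c=> t2
  t2 = (a.0)\{a,b,c} | 0 has moves ∅
Coarsest stable partition (strong bisimilarity classes):
  B0 = {s0}
  B1 = {s1}
  B2 = {s2, t2}
  B3 = {t0}
  B4 = {t1}
s0 ∈ B0, t0 ∈ B3 → different blocks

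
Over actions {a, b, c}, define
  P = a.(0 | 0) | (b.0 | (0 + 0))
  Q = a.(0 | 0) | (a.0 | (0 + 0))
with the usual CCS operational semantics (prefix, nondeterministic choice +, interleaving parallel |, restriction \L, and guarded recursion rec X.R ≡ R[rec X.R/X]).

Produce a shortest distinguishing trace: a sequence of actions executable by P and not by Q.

Reachable graph of P (4 states):
  m0 = a.(0 | 0) | (b.0 | (0 + 0)) | -a-> m1, -b-> m2
  m1 = 0 | 0 | (b.0 | (0 + 0)) | -b-> m3
  m2 = a.(0 | 0) | (0 | (0 + 0)) | -a-> m3
  m3 = 0 | 0 | (0 | (0 + 0)) | deadlocked
Reachable graph of Q (4 states):
  n0 = a.(0 | 0) | (a.0 | (0 + 0)) | -a-> n1, -a-> n2
  n1 = 0 | 0 | (a.0 | (0 + 0)) | -a-> n3
  n2 = a.(0 | 0) | (0 | (0 + 0)) | -a-> n3
  n3 = 0 | 0 | (0 | (0 + 0)) | deadlocked
Run σ = ⟨b⟩ on P: start {m0}
  [1] b ⇒ {m2}
  ✓ P
Run σ = ⟨b⟩ on Q: start {n0}
  [1] b ⇒ ∅ (Q stuck)

b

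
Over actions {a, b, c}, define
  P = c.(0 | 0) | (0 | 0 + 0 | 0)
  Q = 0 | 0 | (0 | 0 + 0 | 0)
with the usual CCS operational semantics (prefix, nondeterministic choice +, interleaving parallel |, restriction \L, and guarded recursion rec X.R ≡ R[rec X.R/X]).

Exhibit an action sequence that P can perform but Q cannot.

Reachable graph of P (2 states):
  m0 = c.(0 | 0) | (0 | 0 + 0 | 0) ⊢ ··c··> m1
  m1 = 0 | 0 | (0 | 0 + 0 | 0) ⊢ (no moves)
Reachable graph of Q (1 states):
  n0 = 0 | 0 | (0 | 0 + 0 | 0) ⊢ (no moves)
Run σ = ⟨c⟩ on P: start {m0}
  after c @ step 1: {m1}
  — P admits the full trace.
Run σ = ⟨c⟩ on Q: start {n0}
  after c @ step 1: ∅ (Q stuck)

c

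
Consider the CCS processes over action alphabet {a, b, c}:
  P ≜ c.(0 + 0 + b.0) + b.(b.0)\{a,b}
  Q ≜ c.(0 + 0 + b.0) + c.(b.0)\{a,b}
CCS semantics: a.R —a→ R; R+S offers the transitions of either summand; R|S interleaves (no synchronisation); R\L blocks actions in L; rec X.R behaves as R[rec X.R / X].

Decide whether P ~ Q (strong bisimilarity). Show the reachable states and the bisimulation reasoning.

P's transition system — 4 states:
  s0 = c.(0 + 0 + b.0) + b.(b.0)\{a,b} ⊢ --b--▸ s1, --c--▸ s2
  s1 = (b.0)\{a,b} ⊢ (no moves)
  s2 = 0 + 0 + b.0 ⊢ --b--▸ s3
  s3 = 0 ⊢ (no moves)
Q's transition system — 4 states:
  t0 = c.(0 + 0 + b.0) + c.(b.0)\{a,b} ⊢ --c--▸ t1, --c--▸ t2
  t1 = (b.0)\{a,b} ⊢ (no moves)
  t2 = 0 + 0 + b.0 ⊢ --b--▸ t3
  t3 = 0 ⊢ (no moves)
Coarsest stable partition (strong bisimilarity classes):
  B0 = {s0}
  B1 = {s2, t2}
  B2 = {s1, s3, t1, t3}
  B3 = {t0}
s0 ∈ B0, t0 ∈ B3 → different blocks

P ≁ Q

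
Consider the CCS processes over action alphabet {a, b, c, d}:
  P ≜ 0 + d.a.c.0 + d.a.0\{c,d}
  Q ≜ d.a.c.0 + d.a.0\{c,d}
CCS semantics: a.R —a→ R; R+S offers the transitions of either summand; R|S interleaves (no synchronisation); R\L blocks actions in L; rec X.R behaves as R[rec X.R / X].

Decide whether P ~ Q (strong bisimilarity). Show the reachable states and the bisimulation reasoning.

P's transition system — 6 states:
  s0 = 0 + d.a.c.0 + d.a.0\{c,d} → —d→ s1, —d→ s2
  s1 = a.0\{c,d} → —a→ s3
  s2 = a.c.0 → —a→ s4
  s3 = 0\{c,d} → ·
  s4 = c.0 → —c→ s5
  s5 = 0 → ·
Q's transition system — 6 states:
  t0 = d.a.c.0 + d.a.0\{c,d} → —d→ t1, —d→ t2
  t1 = a.0\{c,d} → —a→ t3
  t2 = a.c.0 → —a→ t4
  t3 = 0\{c,d} → ·
  t4 = c.0 → —c→ t5
  t5 = 0 → ·
Bisimilarity quotient blocks:
  B0 = {s0, t0}
  B1 = {s2, t2}
  B2 = {s4, t4}
  B3 = {s3, s5, t3, t5}
  B4 = {s1, t1}
s0 ∈ B0, t0 ∈ B0 → same block

P ~ Q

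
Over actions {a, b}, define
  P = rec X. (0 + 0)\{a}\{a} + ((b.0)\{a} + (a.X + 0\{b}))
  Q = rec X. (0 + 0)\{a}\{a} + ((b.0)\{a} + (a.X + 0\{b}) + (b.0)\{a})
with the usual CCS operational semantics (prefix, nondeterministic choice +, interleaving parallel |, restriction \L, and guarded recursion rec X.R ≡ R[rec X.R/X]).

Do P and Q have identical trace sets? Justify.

P's transition system — 2 states:
  s0 = rec X. (0 + 0)\{a}\{a} + ((b.0)\{a} + (a.X + 0\{b})) ⊢ ··a··> s0, ··b··> s1
  s1 = 0\{a} ⊢ (no moves)
Q's transition system — 2 states:
  t0 = rec X. (0 + 0)\{a}\{a} + ((b.0)\{a} + (a.X + 0\{b}) + (b.0)\{a}) ⊢ ··a··> t0, ··b··> t1
  t1 = 0\{a} ⊢ (no moves)
Coarsest stable partition (strong bisimilarity classes):
  B0 = {s0, t0}
  B1 = {s1, t1}
s0 ∈ B0, t0 ∈ B0 → same block
Bisimilar ⇒ trace-equivalent.

trace-equivalent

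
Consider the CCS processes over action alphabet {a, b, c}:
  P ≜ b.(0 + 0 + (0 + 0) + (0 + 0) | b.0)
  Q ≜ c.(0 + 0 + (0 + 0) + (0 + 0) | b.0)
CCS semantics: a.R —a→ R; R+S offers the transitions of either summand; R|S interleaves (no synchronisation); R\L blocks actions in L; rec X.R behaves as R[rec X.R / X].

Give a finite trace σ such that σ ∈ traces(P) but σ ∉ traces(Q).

b

LTS(P): 3 reachable states
  s0 = b.(0 + 0 + (0 + 0) + (0 + 0) | b.0) :: =b=> s1
  s1 = 0 + 0 + (0 + 0) + (0 + 0) | b.0 :: =b=> s2
  s2 = (0 + 0) | 0 :: (no moves)
LTS(Q): 3 reachable states
  t0 = c.(0 + 0 + (0 + 0) + (0 + 0) | b.0) :: =c=> t1
  t1 = 0 + 0 + (0 + 0) + (0 + 0) | b.0 :: =b=> t2
  t2 = (0 + 0) | 0 :: (no moves)
Run σ = ⟨b⟩ on P: start {s0}
  after b @ step 1: {s1}
  ✓ P
Run σ = ⟨b⟩ on Q: start {t0}
  after b @ step 1: ∅ (Q stuck)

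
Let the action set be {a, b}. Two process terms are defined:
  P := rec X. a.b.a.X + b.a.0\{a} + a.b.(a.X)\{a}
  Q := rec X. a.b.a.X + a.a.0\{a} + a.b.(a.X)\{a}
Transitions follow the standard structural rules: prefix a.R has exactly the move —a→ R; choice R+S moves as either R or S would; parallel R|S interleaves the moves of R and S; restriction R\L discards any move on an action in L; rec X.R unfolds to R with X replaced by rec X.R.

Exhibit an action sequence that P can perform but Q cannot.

b

LTS(P): 7 reachable states
  s0 = rec X. a.b.a.X + b.a.0\{a} + a.b.(a.X)\{a} | ··a··> s1, ··a··> s2, ··b··> s3
  s1 = b.(a.(rec X. a.b.a.X + b.a.0\{a} + a.b.(a.X)\{a}))\{a} | ··b··> s4
  s2 = b.a.(rec X. a.b.a.X + b.a.0\{a} + a.b.(a.X)\{a}) | ··b··> s5
  s3 = a.0\{a} | ··a··> s6
  s4 = (a.(rec X. a.b.a.X + b.a.0\{a} + a.b.(a.X)\{a}))\{a} | (no moves)
  s5 = a.(rec X. a.b.a.X + b.a.0\{a} + a.b.(a.X)\{a}) | ··a··> s0
  s6 = 0\{a} | (no moves)
LTS(Q): 7 reachable states
  t0 = rec X. a.b.a.X + a.a.0\{a} + a.b.(a.X)\{a} | ··a··> t1, ··a··> t2, ··a··> t3
  t1 = a.0\{a} | ··a··> t4
  t2 = b.(a.(rec X. a.b.a.X + a.a.0\{a} + a.b.(a.X)\{a}))\{a} | ··b··> t5
  t3 = b.a.(rec X. a.b.a.X + a.a.0\{a} + a.b.(a.X)\{a}) | ··b··> t6
  t4 = 0\{a} | (no moves)
  t5 = (a.(rec X. a.b.a.X + a.a.0\{a} + a.b.(a.X)\{a}))\{a} | (no moves)
  t6 = a.(rec X. a.b.a.X + a.a.0\{a} + a.b.(a.X)\{a}) | ··a··> t0
Trace ⟨b⟩ through P, begin at {s0}:
  step 1 (b): {s3}
  P completes σ.
Trace ⟨b⟩ through Q, begin at {t0}:
  step 1 (b): ∅ (Q stuck)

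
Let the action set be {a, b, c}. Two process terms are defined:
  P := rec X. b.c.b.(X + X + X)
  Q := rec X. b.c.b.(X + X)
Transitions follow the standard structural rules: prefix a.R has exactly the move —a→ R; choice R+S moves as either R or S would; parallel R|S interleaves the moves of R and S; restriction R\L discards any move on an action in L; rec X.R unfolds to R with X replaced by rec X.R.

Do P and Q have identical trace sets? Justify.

P's transition system — 4 states:
  p0 = rec X. b.c.b.(X + X + X) | —b→ p1
  p1 = c.b.((rec X. b.c.b.(X + X + X)) + (rec X. b.c.b.(X + X + X)) + (rec X. b.c.b.(X + X + X))) | —c→ p2
  p2 = b.((rec X. b.c.b.(X + X + X)) + (rec X. b.c.b.(X + X + X)) + (rec X. b.c.b.(X + X + X))) | —b→ p3
  p3 = (rec X. b.c.b.(X + X + X)) + (rec X. b.c.b.(X + X + X)) + (rec X. b.c.b.(X + X + X)) | —b→ p1
Q's transition system — 4 states:
  q0 = rec X. b.c.b.(X + X) | —b→ q1
  q1 = c.b.((rec X. b.c.b.(X + X)) + (rec X. b.c.b.(X + X))) | —c→ q2
  q2 = b.((rec X. b.c.b.(X + X)) + (rec X. b.c.b.(X + X))) | —b→ q3
  q3 = (rec X. b.c.b.(X + X)) + (rec X. b.c.b.(X + X)) | —b→ q1
Partition-refinement fixed point:
  B0 = {p0, p3, q0, q3}
  B1 = {p1, q1}
  B2 = {p2, q2}
p0 ∈ B0, q0 ∈ B0 → same block
Bisimilar ⇒ trace-equivalent.

traces(P) = traces(Q)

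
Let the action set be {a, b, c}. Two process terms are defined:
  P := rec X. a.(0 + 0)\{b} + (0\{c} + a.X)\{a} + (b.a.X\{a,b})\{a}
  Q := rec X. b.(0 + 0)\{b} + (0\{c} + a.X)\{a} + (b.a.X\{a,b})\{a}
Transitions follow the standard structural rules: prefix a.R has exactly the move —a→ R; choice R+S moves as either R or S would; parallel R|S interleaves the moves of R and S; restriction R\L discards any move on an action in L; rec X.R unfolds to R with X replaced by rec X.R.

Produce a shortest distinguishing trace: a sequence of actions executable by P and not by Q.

P's transition system — 3 states:
  p0 = rec X. a.(0 + 0)\{b} + (0\{c} + a.X)\{a} + (b.a.X\{a,b})\{a} has moves =a=> p1, =b=> p2
  p1 = (0 + 0)\{b} has moves stopped
  p2 = (a.(rec X. a.(0 + 0)\{b} + (0\{c} + a.X)\{a} + (b.a.X\{a,b})\{a})\{a,b})\{a} has moves stopped
Q's transition system — 3 states:
  q0 = rec X. b.(0 + 0)\{b} + (0\{c} + a.X)\{a} + (b.a.X\{a,b})\{a} has moves =b=> q1, =b=> q2
  q1 = (0 + 0)\{b} has moves stopped
  q2 = (a.(rec X. b.(0 + 0)\{b} + (0\{c} + a.X)\{a} + (b.a.X\{a,b})\{a})\{a,b})\{a} has moves stopped
Trace ⟨a⟩ through P, begin at {p0}:
  [1] a ⇒ {p1}
  P completes σ.
Trace ⟨a⟩ through Q, begin at {q0}:
  [1] a ⇒ no successor for Q

a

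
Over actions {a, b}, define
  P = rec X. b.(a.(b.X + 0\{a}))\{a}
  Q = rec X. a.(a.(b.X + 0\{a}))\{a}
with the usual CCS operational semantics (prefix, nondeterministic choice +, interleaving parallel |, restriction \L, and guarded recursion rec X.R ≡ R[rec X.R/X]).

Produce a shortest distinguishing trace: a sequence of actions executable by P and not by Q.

P's transition system — 2 states:
  m0 = rec X. b.(a.(b.X + 0\{a}))\{a} → -b-> m1
  m1 = (a.(b.(rec X. b.(a.(b.X + 0\{a}))\{a}) + 0\{a}))\{a} → ∅
Q's transition system — 2 states:
  n0 = rec X. a.(a.(b.X + 0\{a}))\{a} → -a-> n1
  n1 = (a.(b.(rec X. a.(a.(b.X + 0\{a}))\{a}) + 0\{a}))\{a} → ∅
Executing b from P (initial set {m0}):
  [1] b ⇒ {m1}
  P completes σ.
Executing b from Q (initial set {n0}):
  [1] b ⇒ no successor for Q

b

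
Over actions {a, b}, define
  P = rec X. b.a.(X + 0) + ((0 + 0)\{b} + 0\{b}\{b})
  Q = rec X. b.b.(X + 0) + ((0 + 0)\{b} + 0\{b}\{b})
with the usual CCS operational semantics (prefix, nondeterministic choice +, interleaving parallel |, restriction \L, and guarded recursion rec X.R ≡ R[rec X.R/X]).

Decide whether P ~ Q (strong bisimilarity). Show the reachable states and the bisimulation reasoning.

not bisimilar

P's transition system — 3 states:
  m0 = rec X. b.a.(X + 0) + ((0 + 0)\{b} + 0\{b}\{b}) ⊢ --b--▸ m1
  m1 = a.((rec X. b.a.(X + 0) + ((0 + 0)\{b} + 0\{b}\{b})) + 0) ⊢ --a--▸ m2
  m2 = (rec X. b.a.(X + 0) + ((0 + 0)\{b} + 0\{b}\{b})) + 0 ⊢ --b--▸ m1
Q's transition system — 3 states:
  n0 = rec X. b.b.(X + 0) + ((0 + 0)\{b} + 0\{b}\{b}) ⊢ --b--▸ n1
  n1 = b.((rec X. b.b.(X + 0) + ((0 + 0)\{b} + 0\{b}\{b})) + 0) ⊢ --b--▸ n2
  n2 = (rec X. b.b.(X + 0) + ((0 + 0)\{b} + 0\{b}\{b})) + 0 ⊢ --b--▸ n1
Partition-refinement fixed point:
  B0 = {m0, m2}
  B1 = {m1}
  B2 = {n0, n1, n2}
m0 ∈ B0, n0 ∈ B2 → different blocks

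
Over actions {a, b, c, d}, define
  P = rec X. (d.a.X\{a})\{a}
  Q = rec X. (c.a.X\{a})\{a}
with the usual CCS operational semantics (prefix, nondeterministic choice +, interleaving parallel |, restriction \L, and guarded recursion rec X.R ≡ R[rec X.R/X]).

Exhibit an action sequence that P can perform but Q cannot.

d

P's transition system — 2 states:
  p0 = rec X. (d.a.X\{a})\{a} :: -d-> p1
  p1 = (a.(rec X. (d.a.X\{a})\{a})\{a})\{a} :: ·
Q's transition system — 2 states:
  q0 = rec X. (c.a.X\{a})\{a} :: -c-> q1
  q1 = (a.(rec X. (c.a.X\{a})\{a})\{a})\{a} :: ·
Run σ = ⟨d⟩ on P: start {p0}
  after d @ step 1: {p1}
  ✓ P
Run σ = ⟨d⟩ on Q: start {q0}
  after d @ step 1: no successor for Q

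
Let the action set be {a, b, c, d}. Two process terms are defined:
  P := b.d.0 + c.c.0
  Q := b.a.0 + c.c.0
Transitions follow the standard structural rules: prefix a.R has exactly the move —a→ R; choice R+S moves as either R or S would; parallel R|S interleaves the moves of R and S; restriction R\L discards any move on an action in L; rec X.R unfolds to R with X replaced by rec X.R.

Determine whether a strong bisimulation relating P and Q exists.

Reachable graph of P (4 states):
  u0 = b.d.0 + c.c.0 ⊢ —b→ u1, —c→ u2
  u1 = d.0 ⊢ —d→ u3
  u2 = c.0 ⊢ —c→ u3
  u3 = 0 ⊢ deadlocked
Reachable graph of Q (4 states):
  v0 = b.a.0 + c.c.0 ⊢ —b→ v1, —c→ v2
  v1 = a.0 ⊢ —a→ v3
  v2 = c.0 ⊢ —c→ v3
  v3 = 0 ⊢ deadlocked
Partition-refinement fixed point:
  B0 = {u0}
  B1 = {u2, v2}
  B2 = {u3, v3}
  B3 = {u1}
  B4 = {v0}
  B5 = {v1}
u0 ∈ B0, v0 ∈ B4 → different blocks

not bisimilar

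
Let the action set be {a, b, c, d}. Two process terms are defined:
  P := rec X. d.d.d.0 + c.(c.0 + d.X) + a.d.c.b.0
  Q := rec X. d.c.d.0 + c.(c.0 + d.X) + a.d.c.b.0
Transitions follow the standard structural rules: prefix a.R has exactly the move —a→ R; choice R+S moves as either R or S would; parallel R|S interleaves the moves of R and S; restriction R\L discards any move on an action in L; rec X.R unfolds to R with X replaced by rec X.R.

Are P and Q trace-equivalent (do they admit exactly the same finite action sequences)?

trace-distinct — witness ⟨dd⟩

LTS(P): 8 reachable states
  m0 = rec X. d.d.d.0 + c.(c.0 + d.X) + a.d.c.b.0 | -a-> m1, -c-> m2, -d-> m3
  m1 = d.c.b.0 | -d-> m4
  m2 = c.0 + d.(rec X. d.d.d.0 + c.(c.0 + d.X) + a.d.c.b.0) | -c-> m5, -d-> m0
  m3 = d.d.0 | -d-> m6
  m4 = c.b.0 | -c-> m7
  m5 = 0 | (no moves)
  m6 = d.0 | -d-> m5
  m7 = b.0 | -b-> m5
LTS(Q): 8 reachable states
  n0 = rec X. d.c.d.0 + c.(c.0 + d.X) + a.d.c.b.0 | -a-> n1, -c-> n2, -d-> n3
  n1 = d.c.b.0 | -d-> n4
  n2 = c.0 + d.(rec X. d.c.d.0 + c.(c.0 + d.X) + a.d.c.b.0) | -c-> n5, -d-> n0
  n3 = c.d.0 | -c-> n6
  n4 = c.b.0 | -c-> n7
  n5 = 0 | (no moves)
  n6 = d.0 | -d-> n5
  n7 = b.0 | -b-> n5
Run σ = ⟨dd⟩ on P: start {m0}
  after d @ step 1: {m3}
  after d @ step 2: {m6}
  — P admits the full trace.
Run σ = ⟨dd⟩ on Q: start {n0}
  after d @ step 1: {n3}
  after d @ step 2: no successor for Q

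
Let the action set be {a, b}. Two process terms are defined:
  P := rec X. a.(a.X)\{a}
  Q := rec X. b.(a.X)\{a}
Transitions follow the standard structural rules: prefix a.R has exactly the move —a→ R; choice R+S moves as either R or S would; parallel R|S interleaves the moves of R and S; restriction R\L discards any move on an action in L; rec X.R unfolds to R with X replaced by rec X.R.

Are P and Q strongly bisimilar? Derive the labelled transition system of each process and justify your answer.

NO

Reachable graph of P (2 states):
  p0 = rec X. a.(a.X)\{a} has moves ··a··> p1
  p1 = (a.(rec X. a.(a.X)\{a}))\{a} has moves stopped
Reachable graph of Q (2 states):
  q0 = rec X. b.(a.X)\{a} has moves ··b··> q1
  q1 = (a.(rec X. b.(a.X)\{a}))\{a} has moves stopped
Coarsest stable partition (strong bisimilarity classes):
  B0 = {p0}
  B1 = {p1, q1}
  B2 = {q0}
p0 ∈ B0, q0 ∈ B2 → different blocks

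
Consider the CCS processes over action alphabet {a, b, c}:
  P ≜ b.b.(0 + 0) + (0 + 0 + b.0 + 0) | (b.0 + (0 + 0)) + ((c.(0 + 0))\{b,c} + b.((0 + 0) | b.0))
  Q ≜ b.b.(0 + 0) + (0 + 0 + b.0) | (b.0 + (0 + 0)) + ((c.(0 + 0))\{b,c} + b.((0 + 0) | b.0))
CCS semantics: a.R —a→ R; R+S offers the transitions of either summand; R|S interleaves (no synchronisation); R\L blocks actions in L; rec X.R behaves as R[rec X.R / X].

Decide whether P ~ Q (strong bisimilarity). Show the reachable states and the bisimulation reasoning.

P ~ Q

P's transition system — 8 states:
  p0 = b.b.(0 + 0) + (0 + 0 + b.0 + 0) | (b.0 + (0 + 0)) + ((c.(0 + 0))\{b,c} + b.((0 + 0) | b.0)) has moves ··b··> p1, ··b··> p2, ··b··> p3, ··b··> p4
  p1 = (0 + 0 + b.0 + 0) | 0 has moves ··b··> p5
  p2 = (0 + 0) | b.0 has moves ··b··> p6
  p3 = 0 | (b.0 + (0 + 0)) has moves ··b··> p5
  p4 = b.(0 + 0) has moves ··b··> p7
  p5 = 0 | 0 has moves deadlocked
  p6 = (0 + 0) | 0 has moves deadlocked
  p7 = 0 + 0 has moves deadlocked
Q's transition system — 8 states:
  q0 = b.b.(0 + 0) + (0 + 0 + b.0) | (b.0 + (0 + 0)) + ((c.(0 + 0))\{b,c} + b.((0 + 0) | b.0)) has moves ··b··> q1, ··b··> q2, ··b··> q3, ··b··> q4
  q1 = (0 + 0 + b.0) | 0 has moves ··b··> q5
  q2 = (0 + 0) | b.0 has moves ··b··> q6
  q3 = 0 | (b.0 + (0 + 0)) has moves ··b··> q5
  q4 = b.(0 + 0) has moves ··b··> q7
  q5 = 0 | 0 has moves deadlocked
  q6 = (0 + 0) | 0 has moves deadlocked
  q7 = 0 + 0 has moves deadlocked
Bisimilarity quotient blocks:
  B0 = {p0, q0}
  B1 = {p1, p2, p3, p4, q1, q2, q3, q4}
  B2 = {p5, p6, p7, q5, q6, q7}
p0 ∈ B0, q0 ∈ B0 → same block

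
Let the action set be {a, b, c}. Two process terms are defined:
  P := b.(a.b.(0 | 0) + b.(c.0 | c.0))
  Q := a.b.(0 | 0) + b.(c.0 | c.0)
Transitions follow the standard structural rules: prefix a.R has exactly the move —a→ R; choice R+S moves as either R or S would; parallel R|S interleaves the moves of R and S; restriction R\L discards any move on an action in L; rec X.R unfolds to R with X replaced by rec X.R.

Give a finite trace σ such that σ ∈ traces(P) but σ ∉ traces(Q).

ba

LTS(P): 7 reachable states
  m0 = b.(a.b.(0 | 0) + b.(c.0 | c.0)) ⊢ ··b··> m1
  m1 = a.b.(0 | 0) + b.(c.0 | c.0) ⊢ ··a··> m2, ··b··> m3
  m2 = b.(0 | 0) ⊢ ··b··> m4
  m3 = c.0 | c.0 ⊢ ··c··> m5, ··c··> m6
  m4 = 0 | 0 ⊢ ·
  m5 = 0 | c.0 ⊢ ··c··> m4
  m6 = c.0 | 0 ⊢ ··c··> m4
LTS(Q): 6 reachable states
  n0 = a.b.(0 | 0) + b.(c.0 | c.0) ⊢ ··a··> n1, ··b··> n2
  n1 = b.(0 | 0) ⊢ ··b··> n3
  n2 = c.0 | c.0 ⊢ ··c··> n4, ··c··> n5
  n3 = 0 | 0 ⊢ ·
  n4 = 0 | c.0 ⊢ ··c··> n3
  n5 = c.0 | 0 ⊢ ··c··> n3
Trace ⟨ba⟩ through P, begin at {m0}:
  [1] b ⇒ {m1}
  [2] a ⇒ {m2}
  P completes σ.
Trace ⟨ba⟩ through Q, begin at {n0}:
  [1] b ⇒ {n2}
  [2] a ⇒ ∅ (Q stuck)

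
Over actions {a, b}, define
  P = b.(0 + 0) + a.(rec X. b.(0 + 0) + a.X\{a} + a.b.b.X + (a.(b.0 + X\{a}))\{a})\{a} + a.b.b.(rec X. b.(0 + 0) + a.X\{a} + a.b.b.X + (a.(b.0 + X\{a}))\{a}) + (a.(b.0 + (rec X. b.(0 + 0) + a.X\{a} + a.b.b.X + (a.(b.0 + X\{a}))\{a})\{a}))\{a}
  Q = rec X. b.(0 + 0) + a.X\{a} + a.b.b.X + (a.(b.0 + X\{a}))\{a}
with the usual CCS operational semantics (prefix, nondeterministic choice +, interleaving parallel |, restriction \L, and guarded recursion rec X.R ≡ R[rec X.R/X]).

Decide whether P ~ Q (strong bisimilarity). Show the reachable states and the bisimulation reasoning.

P's transition system — 7 states:
  p0 = b.(0 + 0) + a.(rec X. b.(0 + 0) + a.X\{a} + a.b.b.X + (a.(b.0 + X\{a}))\{a})\{a} + a.b.b.(rec X. b.(0 + 0) + a.X\{a} + a.b.b.X + (a.(b.0 + X\{a}))\{a}) + (a.(b.0 + (rec X. b.(0 + 0) + a.X\{a} + a.b.b.X + (a.(b.0 + X\{a}))\{a})\{a}))\{a} → —a→ p1, —a→ p2, —b→ p3
  p1 = (rec X. b.(0 + 0) + a.X\{a} + a.b.b.X + (a.(b.0 + X\{a}))\{a})\{a} → —b→ p4
  p2 = b.b.(rec X. b.(0 + 0) + a.X\{a} + a.b.b.X + (a.(b.0 + X\{a}))\{a}) → —b→ p5
  p3 = 0 + 0 → ∅
  p4 = (0 + 0)\{a} → ∅
  p5 = b.(rec X. b.(0 + 0) + a.X\{a} + a.b.b.X + (a.(b.0 + X\{a}))\{a}) → —b→ p6
  p6 = rec X. b.(0 + 0) + a.X\{a} + a.b.b.X + (a.(b.0 + X\{a}))\{a} → —a→ p1, —a→ p2, —b→ p3
Q's transition system — 6 states:
  q0 = rec X. b.(0 + 0) + a.X\{a} + a.b.b.X + (a.(b.0 + X\{a}))\{a} → —a→ q1, —a→ q2, —b→ q3
  q1 = (rec X. b.(0 + 0) + a.X\{a} + a.b.b.X + (a.(b.0 + X\{a}))\{a})\{a} → —b→ q4
  q2 = b.b.(rec X. b.(0 + 0) + a.X\{a} + a.b.b.X + (a.(b.0 + X\{a}))\{a}) → —b→ q5
  q3 = 0 + 0 → ∅
  q4 = (0 + 0)\{a} → ∅
  q5 = b.(rec X. b.(0 + 0) + a.X\{a} + a.b.b.X + (a.(b.0 + X\{a}))\{a}) → —b→ q0
Coarsest stable partition (strong bisimilarity classes):
  B0 = {p0, p6, q0}
  B1 = {p1, q1}
  B2 = {p3, p4, q3, q4}
  B3 = {p2, q2}
  B4 = {p5, q5}
p0 ∈ B0, q0 ∈ B0 → same block

bisimilar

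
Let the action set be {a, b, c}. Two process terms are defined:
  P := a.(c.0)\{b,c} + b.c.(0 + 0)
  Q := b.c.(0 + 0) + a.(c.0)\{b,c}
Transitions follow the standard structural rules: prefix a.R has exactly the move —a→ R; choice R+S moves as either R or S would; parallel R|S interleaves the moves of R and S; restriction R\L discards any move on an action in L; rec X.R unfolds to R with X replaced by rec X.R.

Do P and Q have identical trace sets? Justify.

trace-equivalent

LTS(P): 4 reachable states
  m0 = a.(c.0)\{b,c} + b.c.(0 + 0) has moves =a=> m1, =b=> m2
  m1 = (c.0)\{b,c} has moves ·
  m2 = c.(0 + 0) has moves =c=> m3
  m3 = 0 + 0 has moves ·
LTS(Q): 4 reachable states
  n0 = b.c.(0 + 0) + a.(c.0)\{b,c} has moves =a=> n1, =b=> n2
  n1 = (c.0)\{b,c} has moves ·
  n2 = c.(0 + 0) has moves =c=> n3
  n3 = 0 + 0 has moves ·
Partition-refinement fixed point:
  B0 = {m0, n0}
  B1 = {m1, m3, n1, n3}
  B2 = {m2, n2}
m0 ∈ B0, n0 ∈ B0 → same block
Bisimilar ⇒ trace-equivalent.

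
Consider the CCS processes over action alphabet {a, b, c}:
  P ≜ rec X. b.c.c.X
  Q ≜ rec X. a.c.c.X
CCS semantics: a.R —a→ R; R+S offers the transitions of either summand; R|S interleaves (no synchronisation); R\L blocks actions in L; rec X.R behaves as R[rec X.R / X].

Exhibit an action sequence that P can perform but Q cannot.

b

P's transition system — 3 states:
  p0 = rec X. b.c.c.X ⊢ ··b··> p1
  p1 = c.c.(rec X. b.c.c.X) ⊢ ··c··> p2
  p2 = c.(rec X. b.c.c.X) ⊢ ··c··> p0
Q's transition system — 3 states:
  q0 = rec X. a.c.c.X ⊢ ··a··> q1
  q1 = c.c.(rec X. a.c.c.X) ⊢ ··c··> q2
  q2 = c.(rec X. a.c.c.X) ⊢ ··c··> q0
Executing b from P (initial set {p0}):
  [1] b ⇒ {p1}
  — P admits the full trace.
Executing b from Q (initial set {q0}):
  [1] b ⇒ ∅ (Q stuck)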